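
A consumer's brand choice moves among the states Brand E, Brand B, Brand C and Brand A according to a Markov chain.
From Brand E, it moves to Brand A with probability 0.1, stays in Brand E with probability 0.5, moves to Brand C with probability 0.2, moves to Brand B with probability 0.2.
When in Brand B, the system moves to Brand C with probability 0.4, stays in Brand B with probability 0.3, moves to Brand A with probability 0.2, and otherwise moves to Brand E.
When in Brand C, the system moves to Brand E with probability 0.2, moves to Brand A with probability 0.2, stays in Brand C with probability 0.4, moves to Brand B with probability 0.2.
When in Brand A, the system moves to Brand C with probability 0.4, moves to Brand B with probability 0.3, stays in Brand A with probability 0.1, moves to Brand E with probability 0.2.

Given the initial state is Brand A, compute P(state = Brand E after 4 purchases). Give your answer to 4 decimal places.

0.2494

Propagate the distribution vector 4 purchases from Brand A.
After 0 purchases: (0.0000, 0.0000, 0.0000, 1.0000)
After 1 purchase: (0.2000, 0.3000, 0.4000, 0.1000)
After 2 purchases: (0.2300, 0.2400, 0.3600, 0.1700)
After 3 purchases: (0.2450, 0.2410, 0.3540, 0.1600)
After 4 purchases: (0.2494, 0.2401, 0.3510, 0.1595)
P(in Brand E after 4 purchases) = 0.2494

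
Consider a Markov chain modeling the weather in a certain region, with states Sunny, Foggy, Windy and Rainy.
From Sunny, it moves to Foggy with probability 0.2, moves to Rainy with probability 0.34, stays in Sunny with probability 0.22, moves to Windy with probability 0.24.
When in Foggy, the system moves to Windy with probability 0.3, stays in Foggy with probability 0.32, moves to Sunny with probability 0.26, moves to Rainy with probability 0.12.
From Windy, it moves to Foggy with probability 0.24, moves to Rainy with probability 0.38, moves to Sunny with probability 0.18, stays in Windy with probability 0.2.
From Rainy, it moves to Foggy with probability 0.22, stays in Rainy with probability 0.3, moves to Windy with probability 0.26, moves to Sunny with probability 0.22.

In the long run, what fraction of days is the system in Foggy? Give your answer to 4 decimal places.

Let the stationary distribution be π with π = πP and π_1 + π_2 + π_3 + π_4 = 1.
π_1 = 0.22·π_1 + 0.26·π_2 + 0.18·π_3 + 0.22·π_4
π_2 = 0.2·π_1 + 0.32·π_2 + 0.24·π_3 + 0.22·π_4
π_3 = 0.24·π_1 + 0.3·π_2 + 0.2·π_3 + 0.26·π_4
Solving with the normalization constraint gives π = (0.2198, 0.2451, 0.2504, 0.2847).
So the stationary probability of Foggy is 0.2451.

0.2451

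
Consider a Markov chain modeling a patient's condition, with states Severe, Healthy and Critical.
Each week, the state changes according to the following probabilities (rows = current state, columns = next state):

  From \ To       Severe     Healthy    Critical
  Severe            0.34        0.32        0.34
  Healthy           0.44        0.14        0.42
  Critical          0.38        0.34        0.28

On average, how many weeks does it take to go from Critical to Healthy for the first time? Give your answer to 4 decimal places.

3.0058

Let t(s) be the expected number of weeks to first reach Healthy from state s, with t(Healthy) = 0. Conditioning on the first week:
t(Severe) = 1 + 0.34·t(Severe) + 0.34·t(Critical)
t(Critical) = 1 + 0.38·t(Severe) + 0.28·t(Critical)
Solving: t(Severe) = 3.0636, t(Critical) = 3.0058.
Expected weeks from Critical to Healthy: 3.0058.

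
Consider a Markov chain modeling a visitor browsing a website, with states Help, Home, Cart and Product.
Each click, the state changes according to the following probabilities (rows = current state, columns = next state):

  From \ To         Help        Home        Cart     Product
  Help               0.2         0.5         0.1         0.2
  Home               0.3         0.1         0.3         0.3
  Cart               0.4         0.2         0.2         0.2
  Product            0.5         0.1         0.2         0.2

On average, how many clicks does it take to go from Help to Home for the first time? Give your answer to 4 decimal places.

2.6316

Let t(s) be the expected number of clicks to first reach Home from state s, with t(Home) = 0. Conditioning on the first click:
t(Help) = 1 + 0.2·t(Help) + 0.1·t(Cart) + 0.2·t(Product)
t(Cart) = 1 + 0.4·t(Help) + 0.2·t(Cart) + 0.2·t(Product)
t(Product) = 1 + 0.5·t(Help) + 0.2·t(Cart) + 0.2·t(Product)
Solving: t(Help) = 2.6316, t(Cart) = 3.5088, t(Product) = 3.7719.
Expected clicks from Help to Home: 2.6316.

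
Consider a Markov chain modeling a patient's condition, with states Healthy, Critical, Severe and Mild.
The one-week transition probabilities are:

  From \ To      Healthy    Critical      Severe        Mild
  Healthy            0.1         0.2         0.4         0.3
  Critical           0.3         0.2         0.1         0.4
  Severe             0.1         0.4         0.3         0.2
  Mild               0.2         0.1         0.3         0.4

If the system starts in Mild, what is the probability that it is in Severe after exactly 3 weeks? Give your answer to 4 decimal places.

0.2720

Propagate the distribution vector 3 weeks from Mild.
After 0 weeks: (0.0000, 0.0000, 0.0000, 1.0000)
After 1 week: (0.2000, 0.1000, 0.3000, 0.4000)
After 2 weeks: (0.1600, 0.2200, 0.3000, 0.3200)
After 3 weeks: (0.1760, 0.2280, 0.2720, 0.3240)
P(in Severe after 3 weeks) = 0.2720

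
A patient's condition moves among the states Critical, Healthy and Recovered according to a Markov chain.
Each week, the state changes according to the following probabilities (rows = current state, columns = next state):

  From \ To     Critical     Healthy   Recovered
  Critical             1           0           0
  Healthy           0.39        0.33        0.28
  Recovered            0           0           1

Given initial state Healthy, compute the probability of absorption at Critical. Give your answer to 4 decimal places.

0.5821

Let h(s) be the probability of absorption at Critical starting from transient state s. Then h(Critical) = 1 and h(Recovered) = 0. By first-step analysis:
h(Healthy) = 0.39·1 + 0.33·h(Healthy) + 0.28·0
Solving: h(Healthy) = 0.5821.
Starting from Healthy, the probability is 0.5821.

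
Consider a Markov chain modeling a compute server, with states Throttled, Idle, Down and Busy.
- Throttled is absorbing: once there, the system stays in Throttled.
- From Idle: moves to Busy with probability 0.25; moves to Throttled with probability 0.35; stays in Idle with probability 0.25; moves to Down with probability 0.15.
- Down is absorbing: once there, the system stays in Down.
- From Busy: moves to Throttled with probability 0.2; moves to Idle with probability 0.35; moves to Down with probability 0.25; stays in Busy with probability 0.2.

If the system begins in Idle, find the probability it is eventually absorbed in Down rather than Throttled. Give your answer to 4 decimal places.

Let h(s) be the probability of absorption at Down starting from transient state s. Then h(Down) = 1 and h(Throttled) = 0. By first-step analysis:
h(Idle) = 0.35·0 + 0.25·h(Idle) + 0.15·1 + 0.25·h(Busy)
h(Busy) = 0.2·0 + 0.35·h(Idle) + 0.25·1 + 0.2·h(Busy)
Solving: h(Idle) = 0.3561, h(Busy) = 0.4683.
Starting from Idle, the probability is 0.3561.

0.3561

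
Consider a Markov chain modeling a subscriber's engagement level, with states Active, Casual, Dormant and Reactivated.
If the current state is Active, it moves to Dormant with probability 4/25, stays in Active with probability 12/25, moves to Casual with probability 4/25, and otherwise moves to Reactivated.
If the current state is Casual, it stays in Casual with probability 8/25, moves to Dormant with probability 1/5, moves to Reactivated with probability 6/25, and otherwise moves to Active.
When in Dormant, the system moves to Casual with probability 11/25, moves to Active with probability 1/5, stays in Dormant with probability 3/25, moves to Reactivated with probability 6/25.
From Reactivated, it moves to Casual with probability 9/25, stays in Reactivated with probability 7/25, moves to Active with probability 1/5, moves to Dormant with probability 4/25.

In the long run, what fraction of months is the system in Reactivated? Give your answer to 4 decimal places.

0.2377

Let the stationary distribution be π with π = πP and π_1 + π_2 + π_3 + π_4 = 1.
π_1 = 0.48·π_1 + 0.24·π_2 + 0.2·π_3 + 0.2·π_4
π_2 = 0.16·π_1 + 0.32·π_2 + 0.44·π_3 + 0.36·π_4
π_3 = 0.16·π_1 + 0.2·π_2 + 0.12·π_3 + 0.16·π_4
Solving with the normalization constraint gives π = (0.2946, 0.3022, 0.1655, 0.2377).
So the stationary probability of Reactivated is 0.2377.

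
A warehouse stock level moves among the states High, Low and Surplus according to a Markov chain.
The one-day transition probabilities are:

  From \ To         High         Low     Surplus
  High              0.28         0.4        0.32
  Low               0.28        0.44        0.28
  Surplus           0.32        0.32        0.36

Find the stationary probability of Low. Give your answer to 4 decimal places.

0.3902

Let the stationary distribution be π with π = πP and π_1 + π_2 + π_3 = 1.
π_1 = 0.28·π_1 + 0.28·π_2 + 0.32·π_3
π_2 = 0.4·π_1 + 0.44·π_2 + 0.32·π_3
Solving with the normalization constraint gives π = (0.2927, 0.3902, 0.3171).
So the stationary probability of Low is 0.3902.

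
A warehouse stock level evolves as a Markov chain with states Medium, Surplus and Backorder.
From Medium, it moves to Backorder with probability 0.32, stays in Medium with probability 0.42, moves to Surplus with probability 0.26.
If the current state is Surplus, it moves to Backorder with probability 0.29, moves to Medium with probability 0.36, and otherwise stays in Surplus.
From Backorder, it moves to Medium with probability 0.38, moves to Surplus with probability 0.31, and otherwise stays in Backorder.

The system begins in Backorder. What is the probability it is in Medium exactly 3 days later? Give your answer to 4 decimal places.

Propagate the distribution vector 3 days from Backorder.
After 0 days: (0.0000, 0.0000, 1.0000)
After 1 day: (0.3800, 0.3100, 0.3100)
After 2 days: (0.3890, 0.3034, 0.3076)
After 3 days: (0.3895, 0.3027, 0.3078)
P(in Medium after 3 days) = 0.3895

0.3895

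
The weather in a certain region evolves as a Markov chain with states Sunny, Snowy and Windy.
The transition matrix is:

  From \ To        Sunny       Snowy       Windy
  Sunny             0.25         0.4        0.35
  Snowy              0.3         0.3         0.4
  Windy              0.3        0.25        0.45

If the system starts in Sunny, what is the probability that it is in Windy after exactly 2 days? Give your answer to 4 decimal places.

Sum over the intermediate state after 1 day:
P = P(Sunny→Sunny)·P(Sunny→Windy) + P(Sunny→Snowy)·P(Snowy→Windy) + P(Sunny→Windy)·P(Windy→Windy)
  = 0.25×0.35 + 0.4×0.4 + 0.35×0.45
  = 0.0875 + 0.1600 + 0.1575 = 0.4050

0.4050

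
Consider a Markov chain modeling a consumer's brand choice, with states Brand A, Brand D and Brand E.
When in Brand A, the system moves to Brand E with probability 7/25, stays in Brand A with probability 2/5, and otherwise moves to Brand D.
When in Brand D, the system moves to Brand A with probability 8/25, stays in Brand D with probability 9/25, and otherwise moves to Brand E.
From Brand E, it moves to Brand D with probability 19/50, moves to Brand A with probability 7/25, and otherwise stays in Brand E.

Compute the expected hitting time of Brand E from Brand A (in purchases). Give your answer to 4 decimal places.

Let t(s) be the expected number of purchases to first reach Brand E from state s, with t(Brand E) = 0. Conditioning on the first purchase:
t(Brand A) = 1 + 0.4·t(Brand A) + 0.32·t(Brand D)
t(Brand D) = 1 + 0.32·t(Brand A) + 0.36·t(Brand D)
Solving: t(Brand A) = 3.4091, t(Brand D) = 3.2670.
Expected purchases from Brand A to Brand E: 3.4091.

3.4091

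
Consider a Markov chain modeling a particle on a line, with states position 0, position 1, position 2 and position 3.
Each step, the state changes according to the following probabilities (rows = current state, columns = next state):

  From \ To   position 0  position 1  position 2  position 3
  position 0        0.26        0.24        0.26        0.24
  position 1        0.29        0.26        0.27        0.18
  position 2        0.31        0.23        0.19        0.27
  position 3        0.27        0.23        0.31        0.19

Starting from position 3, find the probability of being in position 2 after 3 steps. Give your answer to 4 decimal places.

0.2562

Propagate the distribution vector 3 steps from position 3.
After 0 steps: (0.0000, 0.0000, 0.0000, 1.0000)
After 1 step: (0.2700, 0.2300, 0.3100, 0.1900)
After 2 steps: (0.2843, 0.2396, 0.2501, 0.2260)
After 3 steps: (0.2820, 0.2400, 0.2562, 0.2218)
P(in position 2 after 3 steps) = 0.2562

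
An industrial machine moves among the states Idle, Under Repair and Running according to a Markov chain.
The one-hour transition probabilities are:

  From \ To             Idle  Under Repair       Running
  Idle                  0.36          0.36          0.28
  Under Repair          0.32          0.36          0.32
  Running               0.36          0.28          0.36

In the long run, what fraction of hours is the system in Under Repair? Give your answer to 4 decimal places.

Let the stationary distribution be π with π = πP and π_1 + π_2 + π_3 = 1.
π_1 = 0.36·π_1 + 0.32·π_2 + 0.36·π_3
π_2 = 0.36·π_1 + 0.36·π_2 + 0.28·π_3
Solving with the normalization constraint gives π = (0.3466, 0.3345, 0.3189).
So the stationary probability of Under Repair is 0.3345.

0.3345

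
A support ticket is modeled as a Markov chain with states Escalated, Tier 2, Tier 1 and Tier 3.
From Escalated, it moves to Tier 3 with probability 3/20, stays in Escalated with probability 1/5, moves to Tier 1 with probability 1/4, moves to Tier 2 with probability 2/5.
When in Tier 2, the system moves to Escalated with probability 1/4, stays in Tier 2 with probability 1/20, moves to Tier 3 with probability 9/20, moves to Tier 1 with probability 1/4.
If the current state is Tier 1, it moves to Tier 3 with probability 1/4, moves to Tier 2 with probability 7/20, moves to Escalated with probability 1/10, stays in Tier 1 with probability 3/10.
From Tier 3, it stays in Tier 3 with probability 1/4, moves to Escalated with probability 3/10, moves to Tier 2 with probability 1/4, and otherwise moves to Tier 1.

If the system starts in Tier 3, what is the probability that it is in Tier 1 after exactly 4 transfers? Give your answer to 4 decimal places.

0.2484

Propagate the distribution vector 4 transfers from Tier 3.
After 0 transfers: (0.0000, 0.0000, 0.0000, 1.0000)
After 1 transfer: (0.3000, 0.2500, 0.2000, 0.2500)
After 2 transfers: (0.2175, 0.2650, 0.2475, 0.2700)
After 3 transfers: (0.2155, 0.2544, 0.2489, 0.2813)
After 4 transfers: (0.2160, 0.2563, 0.2484, 0.2793)
P(in Tier 1 after 4 transfers) = 0.2484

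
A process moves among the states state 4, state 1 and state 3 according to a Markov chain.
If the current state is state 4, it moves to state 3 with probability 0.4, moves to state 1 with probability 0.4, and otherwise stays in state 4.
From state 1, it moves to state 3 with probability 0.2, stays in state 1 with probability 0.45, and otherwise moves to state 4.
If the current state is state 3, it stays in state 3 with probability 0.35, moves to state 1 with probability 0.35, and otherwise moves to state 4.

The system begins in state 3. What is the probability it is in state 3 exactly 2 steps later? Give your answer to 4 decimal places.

0.3125

Sum over the intermediate state after 1 step:
P = P(state 3→state 4)·P(state 4→state 3) + P(state 3→state 1)·P(state 1→state 3) + P(state 3→state 3)·P(state 3→state 3)
  = 0.3×0.4 + 0.35×0.2 + 0.35×0.35
  = 0.1200 + 0.0700 + 0.1225 = 0.3125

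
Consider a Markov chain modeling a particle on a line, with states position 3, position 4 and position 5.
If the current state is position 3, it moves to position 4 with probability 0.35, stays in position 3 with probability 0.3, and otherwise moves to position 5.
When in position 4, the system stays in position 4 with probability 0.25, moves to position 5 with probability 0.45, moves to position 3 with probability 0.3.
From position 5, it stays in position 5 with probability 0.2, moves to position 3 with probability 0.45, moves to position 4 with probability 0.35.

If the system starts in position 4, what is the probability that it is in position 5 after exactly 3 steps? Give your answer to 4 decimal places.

Propagate the distribution vector 3 steps from position 4.
After 0 steps: (0.0000, 1.0000, 0.0000)
After 1 step: (0.3000, 0.2500, 0.4500)
After 2 steps: (0.3675, 0.3250, 0.3075)
After 3 steps: (0.3461, 0.3175, 0.3364)
P(in position 5 after 3 steps) = 0.3364

0.3364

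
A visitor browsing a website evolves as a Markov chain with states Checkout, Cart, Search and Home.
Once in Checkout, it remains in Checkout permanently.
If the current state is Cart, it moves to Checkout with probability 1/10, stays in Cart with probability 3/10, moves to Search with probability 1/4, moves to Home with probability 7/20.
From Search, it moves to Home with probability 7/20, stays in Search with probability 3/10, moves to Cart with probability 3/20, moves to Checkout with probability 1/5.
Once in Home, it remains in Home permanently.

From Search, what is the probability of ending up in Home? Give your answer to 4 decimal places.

Let h(s) be the probability of absorption at Home starting from transient state s. Then h(Home) = 1 and h(Checkout) = 0. By first-step analysis:
h(Cart) = 0.1·0 + 0.3·h(Cart) + 0.25·h(Search) + 0.35·1
h(Search) = 0.2·0 + 0.15·h(Cart) + 0.3·h(Search) + 0.35·1
Solving: h(Cart) = 0.7348, h(Search) = 0.6575.
Starting from Search, the probability is 0.6575.

0.6575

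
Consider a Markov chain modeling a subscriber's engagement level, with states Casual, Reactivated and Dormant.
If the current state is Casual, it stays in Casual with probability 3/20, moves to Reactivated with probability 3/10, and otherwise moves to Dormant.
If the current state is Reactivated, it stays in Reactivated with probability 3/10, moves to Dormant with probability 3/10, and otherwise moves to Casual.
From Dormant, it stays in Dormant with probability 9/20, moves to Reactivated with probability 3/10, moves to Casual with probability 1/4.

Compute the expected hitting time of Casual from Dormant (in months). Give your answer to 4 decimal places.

3.3898

Let t(s) be the expected number of months to first reach Casual from state s, with t(Casual) = 0. Conditioning on the first month:
t(Reactivated) = 1 + 0.3·t(Reactivated) + 0.3·t(Dormant)
t(Dormant) = 1 + 0.3·t(Reactivated) + 0.45·t(Dormant)
Solving: t(Reactivated) = 2.8814, t(Dormant) = 3.3898.
Expected months from Dormant to Casual: 3.3898.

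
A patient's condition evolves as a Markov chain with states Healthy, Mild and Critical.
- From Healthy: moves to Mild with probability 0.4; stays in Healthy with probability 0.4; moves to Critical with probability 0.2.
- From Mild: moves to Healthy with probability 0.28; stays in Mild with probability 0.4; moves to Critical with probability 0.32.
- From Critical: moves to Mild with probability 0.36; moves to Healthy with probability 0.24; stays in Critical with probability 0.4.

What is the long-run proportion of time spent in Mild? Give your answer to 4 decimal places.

0.3877

Let the stationary distribution be π with π = πP and π_1 + π_2 + π_3 = 1.
π_1 = 0.4·π_1 + 0.28·π_2 + 0.24·π_3
π_2 = 0.4·π_1 + 0.4·π_2 + 0.36·π_3
Solving with the normalization constraint gives π = (0.3042, 0.3877, 0.3082).
So the stationary probability of Mild is 0.3877.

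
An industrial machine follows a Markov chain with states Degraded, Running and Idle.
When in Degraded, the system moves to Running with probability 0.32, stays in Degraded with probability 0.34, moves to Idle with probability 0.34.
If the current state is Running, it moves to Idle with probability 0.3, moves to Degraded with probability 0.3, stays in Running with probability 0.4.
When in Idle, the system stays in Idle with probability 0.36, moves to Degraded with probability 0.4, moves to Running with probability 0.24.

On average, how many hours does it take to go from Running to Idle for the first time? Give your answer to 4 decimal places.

3.2000

Let t(s) be the expected number of hours to first reach Idle from state s, with t(Idle) = 0. Conditioning on the first hour:
t(Degraded) = 1 + 0.34·t(Degraded) + 0.32·t(Running)
t(Running) = 1 + 0.3·t(Degraded) + 0.4·t(Running)
Solving: t(Degraded) = 3.0667, t(Running) = 3.2000.
Expected hours from Running to Idle: 3.2000.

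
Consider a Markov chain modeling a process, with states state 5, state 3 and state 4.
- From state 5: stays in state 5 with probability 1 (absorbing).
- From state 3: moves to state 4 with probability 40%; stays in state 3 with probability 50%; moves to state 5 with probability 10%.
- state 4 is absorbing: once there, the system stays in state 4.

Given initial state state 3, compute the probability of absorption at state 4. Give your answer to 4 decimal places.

0.8000

Let h(s) be the probability of absorption at state 4 starting from transient state s. Then h(state 4) = 1 and h(state 5) = 0. By first-step analysis:
h(state 3) = 0.1·0 + 0.5·h(state 3) + 0.4·1
Solving: h(state 3) = 0.8000.
Starting from state 3, the probability is 0.8000.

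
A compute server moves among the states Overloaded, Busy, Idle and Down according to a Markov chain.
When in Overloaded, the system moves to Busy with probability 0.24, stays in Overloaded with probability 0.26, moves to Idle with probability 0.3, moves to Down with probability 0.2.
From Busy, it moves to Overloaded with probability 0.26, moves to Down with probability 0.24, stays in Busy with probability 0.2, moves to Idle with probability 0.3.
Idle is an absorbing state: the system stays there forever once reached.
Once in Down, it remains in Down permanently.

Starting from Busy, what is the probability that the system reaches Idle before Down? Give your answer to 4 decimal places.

Let h(s) be the probability of absorption at Idle starting from transient state s. Then h(Idle) = 1 and h(Down) = 0. By first-step analysis:
h(Overloaded) = 0.26·h(Overloaded) + 0.24·h(Busy) + 0.3·1 + 0.2·0
h(Busy) = 0.26·h(Overloaded) + 0.2·h(Busy) + 0.3·1 + 0.24·0
Solving: h(Overloaded) = 0.5891, h(Busy) = 0.5665.
Starting from Busy, the probability is 0.5665.

0.5665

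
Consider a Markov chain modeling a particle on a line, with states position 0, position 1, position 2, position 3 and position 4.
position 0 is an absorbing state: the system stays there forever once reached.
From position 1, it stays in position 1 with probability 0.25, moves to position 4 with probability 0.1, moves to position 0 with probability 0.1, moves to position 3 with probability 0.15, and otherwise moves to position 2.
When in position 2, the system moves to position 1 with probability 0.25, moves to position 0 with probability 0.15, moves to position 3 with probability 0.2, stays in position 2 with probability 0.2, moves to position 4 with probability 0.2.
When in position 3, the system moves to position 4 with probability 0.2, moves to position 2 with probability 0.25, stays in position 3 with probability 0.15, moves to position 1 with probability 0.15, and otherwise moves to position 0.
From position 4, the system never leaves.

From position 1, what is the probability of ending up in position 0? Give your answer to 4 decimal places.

Let h(s) be the probability of absorption at position 0 starting from transient state s. Then h(position 0) = 1 and h(position 4) = 0. By first-step analysis:
h(position 1) = 0.1·1 + 0.25·h(position 1) + 0.4·h(position 2) + 0.15·h(position 3) + 0.1·0
h(position 2) = 0.15·1 + 0.25·h(position 1) + 0.2·h(position 2) + 0.2·h(position 3) + 0.2·0
h(position 3) = 0.25·1 + 0.15·h(position 1) + 0.25·h(position 2) + 0.15·h(position 3) + 0.2·0
Solving: h(position 1) = 0.4873, h(position 2) = 0.4693, h(position 3) = 0.5181.
Starting from position 1, the probability is 0.4873.

0.4873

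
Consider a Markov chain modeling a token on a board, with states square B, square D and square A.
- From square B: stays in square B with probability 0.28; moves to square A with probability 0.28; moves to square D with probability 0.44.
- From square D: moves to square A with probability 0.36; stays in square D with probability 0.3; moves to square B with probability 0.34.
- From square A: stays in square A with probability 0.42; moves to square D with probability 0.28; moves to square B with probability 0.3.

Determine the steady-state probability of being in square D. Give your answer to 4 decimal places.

Let the stationary distribution be π with π = πP and π_1 + π_2 + π_3 = 1.
π_1 = 0.28·π_1 + 0.34·π_2 + 0.3·π_3
π_2 = 0.44·π_1 + 0.3·π_2 + 0.28·π_3
Solving with the normalization constraint gives π = (0.3073, 0.3359, 0.3568).
So the stationary probability of square D is 0.3359.

0.3359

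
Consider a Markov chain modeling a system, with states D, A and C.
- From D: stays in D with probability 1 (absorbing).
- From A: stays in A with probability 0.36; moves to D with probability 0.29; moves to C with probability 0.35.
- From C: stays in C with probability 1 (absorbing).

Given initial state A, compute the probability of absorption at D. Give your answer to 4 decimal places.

Let h(s) be the probability of absorption at D starting from transient state s. Then h(D) = 1 and h(C) = 0. By first-step analysis:
h(A) = 0.29·1 + 0.36·h(A) + 0.35·0
Solving: h(A) = 0.4531.
Starting from A, the probability is 0.4531.

0.4531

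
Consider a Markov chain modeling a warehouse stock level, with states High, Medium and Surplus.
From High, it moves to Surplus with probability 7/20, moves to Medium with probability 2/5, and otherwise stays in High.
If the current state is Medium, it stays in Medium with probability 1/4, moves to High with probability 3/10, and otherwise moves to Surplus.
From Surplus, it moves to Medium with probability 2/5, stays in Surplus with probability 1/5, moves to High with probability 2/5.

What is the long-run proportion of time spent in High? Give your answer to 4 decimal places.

Let the stationary distribution be π with π = πP and π_1 + π_2 + π_3 = 1.
π_1 = 0.25·π_1 + 0.3·π_2 + 0.4·π_3
π_2 = 0.4·π_1 + 0.25·π_2 + 0.4·π_3
Solving with the normalization constraint gives π = (0.3176, 0.3478, 0.3346).
So the stationary probability of High is 0.3176.

0.3176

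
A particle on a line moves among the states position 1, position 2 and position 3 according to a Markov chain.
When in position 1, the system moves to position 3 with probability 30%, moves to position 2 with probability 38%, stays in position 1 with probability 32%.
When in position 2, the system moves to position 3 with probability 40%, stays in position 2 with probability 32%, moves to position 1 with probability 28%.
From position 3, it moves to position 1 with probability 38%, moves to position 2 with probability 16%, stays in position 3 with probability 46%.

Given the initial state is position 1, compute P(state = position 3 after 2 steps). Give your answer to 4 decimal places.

Sum over the intermediate state after 1 step:
P = P(position 1→position 1)·P(position 1→position 3) + P(position 1→position 2)·P(position 2→position 3) + P(position 1→position 3)·P(position 3→position 3)
  = 0.32×0.3 + 0.38×0.4 + 0.3×0.46
  = 0.0960 + 0.1520 + 0.1380 = 0.3860

0.3860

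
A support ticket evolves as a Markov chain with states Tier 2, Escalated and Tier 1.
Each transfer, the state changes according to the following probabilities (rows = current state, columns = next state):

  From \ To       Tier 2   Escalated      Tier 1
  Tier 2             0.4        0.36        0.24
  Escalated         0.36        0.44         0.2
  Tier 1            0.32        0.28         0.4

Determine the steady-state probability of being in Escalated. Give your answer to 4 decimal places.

Let the stationary distribution be π with π = πP and π_1 + π_2 + π_3 = 1.
π_1 = 0.4·π_1 + 0.36·π_2 + 0.32·π_3
π_2 = 0.36·π_1 + 0.44·π_2 + 0.28·π_3
Solving with the normalization constraint gives π = (0.3638, 0.3680, 0.2682).
So the stationary probability of Escalated is 0.3680.

0.3680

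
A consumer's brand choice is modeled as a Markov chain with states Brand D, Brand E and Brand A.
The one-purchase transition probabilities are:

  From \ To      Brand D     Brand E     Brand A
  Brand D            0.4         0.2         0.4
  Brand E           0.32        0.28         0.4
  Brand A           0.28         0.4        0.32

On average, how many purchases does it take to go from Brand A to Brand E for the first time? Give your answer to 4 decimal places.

Let t(s) be the expected number of purchases to first reach Brand E from state s, with t(Brand E) = 0. Conditioning on the first purchase:
t(Brand D) = 1 + 0.4·t(Brand D) + 0.4·t(Brand A)
t(Brand A) = 1 + 0.28·t(Brand D) + 0.32·t(Brand A)
Solving: t(Brand D) = 3.6486, t(Brand A) = 2.9730.
Expected purchases from Brand A to Brand E: 2.9730.

2.9730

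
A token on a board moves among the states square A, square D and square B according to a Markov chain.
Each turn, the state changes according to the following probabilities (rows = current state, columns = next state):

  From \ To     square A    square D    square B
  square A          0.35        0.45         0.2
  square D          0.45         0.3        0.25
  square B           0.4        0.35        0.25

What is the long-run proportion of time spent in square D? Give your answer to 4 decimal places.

0.3713

Let the stationary distribution be π with π = πP and π_1 + π_2 + π_3 = 1.
π_1 = 0.35·π_1 + 0.45·π_2 + 0.4·π_3
π_2 = 0.45·π_1 + 0.3·π_2 + 0.35·π_3
Solving with the normalization constraint gives π = (0.3986, 0.3713, 0.2301).
So the stationary probability of square D is 0.3713.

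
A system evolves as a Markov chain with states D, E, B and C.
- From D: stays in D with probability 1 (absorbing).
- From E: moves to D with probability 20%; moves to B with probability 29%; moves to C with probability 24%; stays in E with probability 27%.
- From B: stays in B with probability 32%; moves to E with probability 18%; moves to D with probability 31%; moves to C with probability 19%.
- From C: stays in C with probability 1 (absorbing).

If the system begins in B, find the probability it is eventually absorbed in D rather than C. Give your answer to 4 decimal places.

0.5905

Let h(s) be the probability of absorption at D starting from transient state s. Then h(D) = 1 and h(C) = 0. By first-step analysis:
h(E) = 0.2·1 + 0.27·h(E) + 0.29·h(B) + 0.24·0
h(B) = 0.31·1 + 0.18·h(E) + 0.32·h(B) + 0.19·0
Solving: h(E) = 0.5086, h(B) = 0.5905.
Starting from B, the probability is 0.5905.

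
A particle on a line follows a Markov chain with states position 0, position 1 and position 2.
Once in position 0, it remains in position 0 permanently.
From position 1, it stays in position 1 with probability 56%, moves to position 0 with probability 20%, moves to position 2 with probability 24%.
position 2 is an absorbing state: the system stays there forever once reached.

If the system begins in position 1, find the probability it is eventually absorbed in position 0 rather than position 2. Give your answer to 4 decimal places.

0.4545

Let h(s) be the probability of absorption at position 0 starting from transient state s. Then h(position 0) = 1 and h(position 2) = 0. By first-step analysis:
h(position 1) = 0.2·1 + 0.56·h(position 1) + 0.24·0
Solving: h(position 1) = 0.4545.
Starting from position 1, the probability is 0.4545.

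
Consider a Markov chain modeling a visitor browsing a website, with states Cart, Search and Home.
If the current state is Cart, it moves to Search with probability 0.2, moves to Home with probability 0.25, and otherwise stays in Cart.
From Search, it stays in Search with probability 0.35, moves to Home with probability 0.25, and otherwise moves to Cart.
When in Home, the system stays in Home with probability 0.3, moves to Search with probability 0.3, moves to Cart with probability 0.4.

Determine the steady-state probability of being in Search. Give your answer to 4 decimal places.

0.2663

Let the stationary distribution be π with π = πP and π_1 + π_2 + π_3 = 1.
π_1 = 0.55·π_1 + 0.4·π_2 + 0.4·π_3
π_2 = 0.2·π_1 + 0.35·π_2 + 0.3·π_3
Solving with the normalization constraint gives π = (0.4706, 0.2663, 0.2632).
So the stationary probability of Search is 0.2663.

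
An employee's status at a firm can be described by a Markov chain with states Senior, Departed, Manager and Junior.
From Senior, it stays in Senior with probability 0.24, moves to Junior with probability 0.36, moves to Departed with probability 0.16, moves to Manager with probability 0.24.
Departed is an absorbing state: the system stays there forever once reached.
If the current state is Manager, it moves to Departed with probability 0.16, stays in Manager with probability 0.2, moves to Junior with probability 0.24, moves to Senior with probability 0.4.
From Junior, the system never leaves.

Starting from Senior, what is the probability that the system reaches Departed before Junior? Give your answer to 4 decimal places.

0.3250

Let h(s) be the probability of absorption at Departed starting from transient state s. Then h(Departed) = 1 and h(Junior) = 0. By first-step analysis:
h(Senior) = 0.24·h(Senior) + 0.16·1 + 0.24·h(Manager) + 0.36·0
h(Manager) = 0.4·h(Senior) + 0.16·1 + 0.2·h(Manager) + 0.24·0
Solving: h(Senior) = 0.3250, h(Manager) = 0.3625.
Starting from Senior, the probability is 0.3250.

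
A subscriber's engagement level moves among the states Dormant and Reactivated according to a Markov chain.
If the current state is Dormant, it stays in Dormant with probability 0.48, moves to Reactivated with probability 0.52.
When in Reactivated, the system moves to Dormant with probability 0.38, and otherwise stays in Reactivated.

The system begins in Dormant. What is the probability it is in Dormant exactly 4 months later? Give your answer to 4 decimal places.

0.4223

Propagate the distribution vector 4 months from Dormant.
After 0 months: (1.0000, 0.0000)
After 1 month: (0.4800, 0.5200)
After 2 months: (0.4280, 0.5720)
After 3 months: (0.4228, 0.5772)
After 4 months: (0.4223, 0.5777)
P(in Dormant after 4 months) = 0.4223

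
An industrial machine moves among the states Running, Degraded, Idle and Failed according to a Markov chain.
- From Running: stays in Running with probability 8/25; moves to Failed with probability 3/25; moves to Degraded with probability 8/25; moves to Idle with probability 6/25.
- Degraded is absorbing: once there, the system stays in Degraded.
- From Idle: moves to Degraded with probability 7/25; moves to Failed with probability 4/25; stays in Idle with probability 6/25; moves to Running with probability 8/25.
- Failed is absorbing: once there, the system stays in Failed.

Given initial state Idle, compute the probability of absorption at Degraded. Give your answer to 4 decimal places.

0.6655

Let h(s) be the probability of absorption at Degraded starting from transient state s. Then h(Degraded) = 1 and h(Failed) = 0. By first-step analysis:
h(Running) = 0.32·h(Running) + 0.32·1 + 0.24·h(Idle) + 0.12·0
h(Idle) = 0.32·h(Running) + 0.28·1 + 0.24·h(Idle) + 0.16·0
Solving: h(Running) = 0.7055, h(Idle) = 0.6655.
Starting from Idle, the probability is 0.6655.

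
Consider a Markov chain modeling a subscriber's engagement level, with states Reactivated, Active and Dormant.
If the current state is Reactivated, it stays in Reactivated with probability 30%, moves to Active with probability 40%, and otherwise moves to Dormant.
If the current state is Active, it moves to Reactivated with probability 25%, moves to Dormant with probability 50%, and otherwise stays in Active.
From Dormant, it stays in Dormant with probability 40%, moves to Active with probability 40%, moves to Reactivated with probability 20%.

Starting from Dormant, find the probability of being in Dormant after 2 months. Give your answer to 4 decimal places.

Sum over the intermediate state after 1 month:
P = P(Dormant→Reactivated)·P(Reactivated→Dormant) + P(Dormant→Active)·P(Active→Dormant) + P(Dormant→Dormant)·P(Dormant→Dormant)
  = 0.2×0.3 + 0.4×0.5 + 0.4×0.4
  = 0.0600 + 0.2000 + 0.1600 = 0.4200

0.4200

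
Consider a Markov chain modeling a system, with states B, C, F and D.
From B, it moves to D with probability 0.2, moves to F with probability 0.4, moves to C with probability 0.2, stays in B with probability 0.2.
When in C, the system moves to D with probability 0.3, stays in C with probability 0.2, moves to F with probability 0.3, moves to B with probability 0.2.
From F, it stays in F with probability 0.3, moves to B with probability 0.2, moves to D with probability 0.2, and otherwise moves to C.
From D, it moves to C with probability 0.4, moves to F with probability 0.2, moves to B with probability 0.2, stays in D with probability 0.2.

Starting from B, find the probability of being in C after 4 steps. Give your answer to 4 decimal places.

Propagate the distribution vector 4 steps from B.
After 0 steps: (1.0000, 0.0000, 0.0000, 0.0000)
After 1 step: (0.2000, 0.2000, 0.4000, 0.2000)
After 2 steps: (0.2000, 0.2800, 0.3000, 0.2200)
After 3 steps: (0.2000, 0.2740, 0.2980, 0.2280)
After 4 steps: (0.2000, 0.2754, 0.2972, 0.2274)
P(in C after 4 steps) = 0.2754

0.2754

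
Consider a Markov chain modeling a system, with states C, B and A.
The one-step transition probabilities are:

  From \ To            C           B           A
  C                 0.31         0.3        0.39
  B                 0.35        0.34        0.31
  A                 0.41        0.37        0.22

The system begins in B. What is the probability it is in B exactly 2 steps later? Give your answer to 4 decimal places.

Sum over the intermediate state after 1 step:
P = P(B→C)·P(C→B) + P(B→B)·P(B→B) + P(B→A)·P(A→B)
  = 0.35×0.3 + 0.34×0.34 + 0.31×0.37
  = 0.1050 + 0.1156 + 0.1147 = 0.3353

0.3353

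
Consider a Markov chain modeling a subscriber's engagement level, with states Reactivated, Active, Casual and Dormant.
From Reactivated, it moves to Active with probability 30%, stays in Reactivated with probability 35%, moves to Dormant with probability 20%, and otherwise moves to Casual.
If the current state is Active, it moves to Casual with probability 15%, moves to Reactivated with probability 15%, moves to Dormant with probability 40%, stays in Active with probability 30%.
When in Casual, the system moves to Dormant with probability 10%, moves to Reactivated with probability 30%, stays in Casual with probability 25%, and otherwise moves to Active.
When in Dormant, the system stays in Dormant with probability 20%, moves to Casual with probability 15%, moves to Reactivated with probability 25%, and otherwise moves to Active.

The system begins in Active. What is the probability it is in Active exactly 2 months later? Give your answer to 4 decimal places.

0.3475

Propagate the distribution vector 2 months from Active.
After 0 months: (0.0000, 1.0000, 0.0000, 0.0000)
After 1 month: (0.1500, 0.3000, 0.1500, 0.4000)
After 2 months: (0.2425, 0.3475, 0.1650, 0.2450)
P(in Active after 2 months) = 0.3475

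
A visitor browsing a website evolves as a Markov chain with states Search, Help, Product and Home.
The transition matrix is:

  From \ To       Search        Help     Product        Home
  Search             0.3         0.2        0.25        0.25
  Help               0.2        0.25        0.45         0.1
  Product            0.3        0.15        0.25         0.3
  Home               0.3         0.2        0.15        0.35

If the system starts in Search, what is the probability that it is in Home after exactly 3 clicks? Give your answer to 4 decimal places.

0.2594

Propagate the distribution vector 3 clicks from Search.
After 0 clicks: (1.0000, 0.0000, 0.0000, 0.0000)
After 1 click: (0.3000, 0.2000, 0.2500, 0.2500)
After 2 clicks: (0.2800, 0.1975, 0.2650, 0.2575)
After 3 clicks: (0.2803, 0.1966, 0.2638, 0.2594)
P(in Home after 3 clicks) = 0.2594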